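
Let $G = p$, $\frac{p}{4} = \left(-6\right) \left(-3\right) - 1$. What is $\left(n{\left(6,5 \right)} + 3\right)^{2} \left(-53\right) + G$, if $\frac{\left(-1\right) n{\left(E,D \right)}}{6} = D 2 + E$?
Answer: $-458329$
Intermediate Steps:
$n{\left(E,D \right)} = - 12 D - 6 E$ ($n{\left(E,D \right)} = - 6 \left(D 2 + E\right) = - 6 \left(2 D + E\right) = - 6 \left(E + 2 D\right) = - 12 D - 6 E$)
$p = 68$ ($p = 4 \left(\left(-6\right) \left(-3\right) - 1\right) = 4 \left(18 - 1\right) = 4 \cdot 17 = 68$)
$G = 68$
$\left(n{\left(6,5 \right)} + 3\right)^{2} \left(-53\right) + G = \left(\left(\left(-12\right) 5 - 36\right) + 3\right)^{2} \left(-53\right) + 68 = \left(\left(-60 - 36\right) + 3\right)^{2} \left(-53\right) + 68 = \left(-96 + 3\right)^{2} \left(-53\right) + 68 = \left(-93\right)^{2} \left(-53\right) + 68 = 8649 \left(-53\right) + 68 = -458397 + 68 = -458329$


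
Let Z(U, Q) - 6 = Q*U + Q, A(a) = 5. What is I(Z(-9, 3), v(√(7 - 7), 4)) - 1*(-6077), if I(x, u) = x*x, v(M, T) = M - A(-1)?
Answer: 6401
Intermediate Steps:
v(M, T) = -5 + M (v(M, T) = M - 1*5 = M - 5 = -5 + M)
Z(U, Q) = 6 + Q + Q*U (Z(U, Q) = 6 + (Q*U + Q) = 6 + (Q + Q*U) = 6 + Q + Q*U)
I(x, u) = x²
I(Z(-9, 3), v(√(7 - 7), 4)) - 1*(-6077) = (6 + 3 + 3*(-9))² - 1*(-6077) = (6 + 3 - 27)² + 6077 = (-18)² + 6077 = 324 + 6077 = 6401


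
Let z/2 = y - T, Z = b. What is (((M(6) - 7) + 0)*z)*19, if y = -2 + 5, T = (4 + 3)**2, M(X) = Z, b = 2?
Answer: 8740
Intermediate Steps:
Z = 2
M(X) = 2
T = 49 (T = 7**2 = 49)
y = 3
z = -92 (z = 2*(3 - 1*49) = 2*(3 - 49) = 2*(-46) = -92)
(((M(6) - 7) + 0)*z)*19 = (((2 - 7) + 0)*(-92))*19 = ((-5 + 0)*(-92))*19 = -5*(-92)*19 = 460*19 = 8740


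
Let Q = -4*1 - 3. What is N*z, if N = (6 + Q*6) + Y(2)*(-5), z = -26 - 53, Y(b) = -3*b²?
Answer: -1896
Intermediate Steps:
Q = -7 (Q = -4 - 3 = -7)
z = -79
N = 24 (N = (6 - 7*6) - 3*2²*(-5) = (6 - 42) - 3*4*(-5) = -36 - 12*(-5) = -36 + 60 = 24)
N*z = 24*(-79) = -1896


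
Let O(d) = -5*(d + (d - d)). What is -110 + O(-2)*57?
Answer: 460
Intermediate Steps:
O(d) = -5*d (O(d) = -5*(d + 0) = -5*d)
-110 + O(-2)*57 = -110 - 5*(-2)*57 = -110 + 10*57 = -110 + 570 = 460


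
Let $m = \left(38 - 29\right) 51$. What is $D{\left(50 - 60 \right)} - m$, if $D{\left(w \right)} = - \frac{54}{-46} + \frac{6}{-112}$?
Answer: $- \frac{589749}{1288} \approx -457.88$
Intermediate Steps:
$D{\left(w \right)} = \frac{1443}{1288}$ ($D{\left(w \right)} = \left(-54\right) \left(- \frac{1}{46}\right) + 6 \left(- \frac{1}{112}\right) = \frac{27}{23} - \frac{3}{56} = \frac{1443}{1288}$)
$m = 459$ ($m = 9 \cdot 51 = 459$)
$D{\left(50 - 60 \right)} - m = \frac{1443}{1288} - 459 = - \frac{589749}{1288}$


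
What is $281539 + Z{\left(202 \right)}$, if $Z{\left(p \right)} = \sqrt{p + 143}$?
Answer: $281539 + \sqrt{345} \approx 2.8156 \cdot 10^{5}$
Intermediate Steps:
$Z{\left(p \right)} = \sqrt{143 + p}$
$281539 + Z{\left(202 \right)} = 281539 + \sqrt{143 + 202} = 281539 + \sqrt{345}$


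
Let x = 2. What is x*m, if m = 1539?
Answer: 3078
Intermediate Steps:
x*m = 2*1539 = 3078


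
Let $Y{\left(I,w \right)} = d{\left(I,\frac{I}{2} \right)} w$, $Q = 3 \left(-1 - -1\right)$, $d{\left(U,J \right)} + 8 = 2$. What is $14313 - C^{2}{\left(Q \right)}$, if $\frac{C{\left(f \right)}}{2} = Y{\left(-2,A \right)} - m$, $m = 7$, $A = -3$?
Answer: $13829$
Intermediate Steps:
$d{\left(U,J \right)} = -6$ ($d{\left(U,J \right)} = -8 + 2 = -6$)
$Q = 0$ ($Q = 3 \left(-1 + \left(-2 + 3\right)\right) = 3 \left(-1 + 1\right) = 3 \cdot 0 = 0$)
$Y{\left(I,w \right)} = - 6 w$
$C{\left(f \right)} = 22$ ($C{\left(f \right)} = 2 \left(\left(-6\right) \left(-3\right) - 7\right) = 2 \left(18 - 7\right) = 2 \cdot 11 = 22$)
$14313 - C^{2}{\left(Q \right)} = 14313 - 22^{2} = 14313 - 484 = 13829$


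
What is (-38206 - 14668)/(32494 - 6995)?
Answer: -52874/25499 ≈ -2.0736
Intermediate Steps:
(-38206 - 14668)/(32494 - 6995) = -52874/25499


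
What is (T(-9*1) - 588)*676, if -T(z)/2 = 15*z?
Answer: -214968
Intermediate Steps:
T(z) = -30*z
(T(-9*1) - 588)*676 = (-(-270) - 588)*676 = (-30*(-9) - 588)*676 = (270 - 588)*676 = -318*676 = -214968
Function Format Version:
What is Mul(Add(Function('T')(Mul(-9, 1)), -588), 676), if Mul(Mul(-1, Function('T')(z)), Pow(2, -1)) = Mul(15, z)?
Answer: -214968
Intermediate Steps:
Function('T')(z) = Mul(-30, z) (Function('T')(z) = Mul(-2, Mul(15, z)) = Mul(-30, z))
Mul(Add(Function('T')(Mul(-9, 1)), -588), 676) = Mul(Add(Mul(-30, Mul(-9, 1)), -588), 676) = Mul(Add(Mul(-30, -9), -588), 676) = Mul(Add(270, -588), 676) = Mul(-318, 676) = -214968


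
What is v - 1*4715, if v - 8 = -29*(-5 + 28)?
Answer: -5374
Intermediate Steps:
v = -659 (v = 8 - 29*(-5 + 28) = 8 - 29*23 = 8 - 667 = -659)
v - 1*4715 = -659 - 1*4715 = -659 - 4715 = -5374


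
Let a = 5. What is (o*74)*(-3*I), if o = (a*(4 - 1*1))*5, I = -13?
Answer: 216450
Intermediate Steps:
o = 75 (o = (5*(4 - 1*1))*5 = (5*(4 - 1))*5 = (5*3)*5 = 15*5 = 75)
(o*74)*(-3*I) = (75*74)*(-3*(-13)) = 5550*39 = 216450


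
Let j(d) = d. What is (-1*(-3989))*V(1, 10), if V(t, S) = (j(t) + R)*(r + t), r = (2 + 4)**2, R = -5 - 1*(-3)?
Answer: -147593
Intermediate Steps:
R = -2 (R = -5 + 3 = -2)
r = 36 (r = 6**2 = 36)
V(t, S) = (-2 + t)*(36 + t) (V(t, S) = (t - 2)*(36 + t) = (-2 + t)*(36 + t))
(-1*(-3989))*V(1, 10) = (-1*(-3989))*(-72 + 1**2 + 34*1) = 3989*(-72 + 1 + 34) = 3989*(-37) = -147593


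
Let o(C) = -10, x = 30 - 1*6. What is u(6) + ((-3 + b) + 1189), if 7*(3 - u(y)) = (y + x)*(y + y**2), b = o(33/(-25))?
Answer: 999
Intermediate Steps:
x = 24 (x = 30 - 6 = 24)
b = -10
u(y) = 3 - (24 + y)*(y + y**2)/7 (u(y) = 3 - (y + 24)*(y + y**2)/7 = 3 - (24 + y)*(y + y**2)/7)
u(6) + ((-3 + b) + 1189) = (3 - 25/7*6**2 - 24/7*6 - 1/7*6**3) + ((-3 - 10) + 1189) = (3 - 25/7*36 - 144/7 - 1/7*216) + (-13 + 1189) = (3 - 900/7 - 144/7 - 216/7) + 1176 = -177 + 1176 = 999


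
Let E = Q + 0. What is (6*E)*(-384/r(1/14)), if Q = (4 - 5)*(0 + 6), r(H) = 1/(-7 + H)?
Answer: -670464/7 ≈ -95781.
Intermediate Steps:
Q = -6 (Q = -1*6 = -6)
E = -6 (E = -6 + 0 = -6)
(6*E)*(-384/r(1/14)) = (6*(-6))*(-384/(1/(-7 + 1/14))) = -(-13824)/(1/(-7 + 1/14)) = -(-13824)/(1/(-97/14)) = -(-13824)/(-14/97) = -(-13824)*(-97)/14 = -36*18624/7 = -670464/7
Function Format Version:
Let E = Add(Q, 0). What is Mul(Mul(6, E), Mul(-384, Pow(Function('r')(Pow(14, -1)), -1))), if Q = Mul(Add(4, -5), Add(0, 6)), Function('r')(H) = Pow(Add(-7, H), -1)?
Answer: Rational(-670464, 7) ≈ -95781.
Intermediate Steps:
Q = -6 (Q = Mul(-1, 6) = -6)
E = -6 (E = Add(-6, 0) = -6)
Mul(Mul(6, E), Mul(-384, Pow(Function('r')(Pow(14, -1)), -1))) = Mul(Mul(6, -6), Mul(-384, Pow(Pow(Add(-7, Pow(14, -1)), -1), -1))) = Mul(-36, Mul(-384, Pow(Pow(Add(-7, Rational(1, 14)), -1), -1))) = Mul(-36, Mul(-384, Pow(Pow(Rational(-97, 14), -1), -1))) = Mul(-36, Mul(-384, Pow(Rational(-14, 97), -1))) = Mul(-36, Mul(-384, Rational(-97, 14))) = Mul(-36, Rational(18624, 7)) = Rational(-670464, 7)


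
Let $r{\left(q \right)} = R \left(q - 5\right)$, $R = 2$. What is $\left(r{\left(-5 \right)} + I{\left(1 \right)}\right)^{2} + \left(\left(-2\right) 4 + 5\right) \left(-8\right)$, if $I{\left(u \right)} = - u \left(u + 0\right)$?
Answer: $465$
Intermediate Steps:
$r{\left(q \right)} = -10 + 2 q$ ($r{\left(q \right)} = 2 \left(q - 5\right) = 2 \left(-5 + q\right) = -10 + 2 q$)
$I{\left(u \right)} = - u^{2}$ ($I{\left(u \right)} = - u u = - u^{2}$)
$\left(r{\left(-5 \right)} + I{\left(1 \right)}\right)^{2} + \left(\left(-2\right) 4 + 5\right) \left(-8\right) = \left(\left(-10 + 2 \left(-5\right)\right) - 1^{2}\right)^{2} + \left(\left(-2\right) 4 + 5\right) \left(-8\right) = \left(\left(-10 - 10\right) - 1\right)^{2} + \left(-8 + 5\right) \left(-8\right) = \left(-20 - 1\right)^{2} - -24 = \left(-21\right)^{2} + 24 = 441 + 24 = 465$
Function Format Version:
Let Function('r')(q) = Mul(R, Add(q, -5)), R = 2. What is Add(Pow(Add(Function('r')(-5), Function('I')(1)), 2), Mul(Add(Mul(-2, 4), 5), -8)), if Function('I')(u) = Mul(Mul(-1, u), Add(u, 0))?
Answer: 465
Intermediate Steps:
Function('r')(q) = Add(-10, Mul(2, q)) (Function('r')(q) = Mul(2, Add(q, -5)) = Mul(2, Add(-5, q)) = Add(-10, Mul(2, q)))
Function('I')(u) = Mul(-1, Pow(u, 2)) (Function('I')(u) = Mul(Mul(-1, u), u) = Mul(-1, Pow(u, 2)))
Add(Pow(Add(Function('r')(-5), Function('I')(1)), 2), Mul(Add(Mul(-2, 4), 5), -8)) = Add(Pow(Add(Add(-10, Mul(2, -5)), Mul(-1, Pow(1, 2))), 2), Mul(Add(Mul(-2, 4), 5), -8)) = Add(Pow(Add(Add(-10, -10), Mul(-1, 1)), 2), Mul(Add(-8, 5), -8)) = Add(Pow(Add(-20, -1), 2), Mul(-3, -8)) = Add(Pow(-21, 2), 24) = Add(441, 24) = 465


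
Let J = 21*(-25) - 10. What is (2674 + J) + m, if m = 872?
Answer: 3011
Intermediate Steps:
J = -535 (J = -525 - 10 = -535)
(2674 + J) + m = (2674 - 535) + 872 = 2139 + 872 = 3011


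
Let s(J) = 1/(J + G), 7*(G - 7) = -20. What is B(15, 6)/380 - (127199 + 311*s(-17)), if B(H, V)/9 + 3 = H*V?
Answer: -434930807/3420 ≈ -1.2717e+5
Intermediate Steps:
G = 29/7 (G = 7 + (1/7)*(-20) = 7 - 20/7 = 29/7 ≈ 4.1429)
s(J) = 1/(29/7 + J) (s(J) = 1/(J + 29/7) = 1/(29/7 + J))
B(H, V) = -27 + 9*H*V (B(H, V) = -27 + 9*(H*V) = -27 + 9*H*V)
B(15, 6)/380 - (127199 + 311*s(-17)) = (-27 + 9*15*6)/380 - (127199 + 2177/(29 + 7*(-17))) = (-27 + 810)*(1/380) - (127199 + 2177/(29 - 119)) = 783*(1/380) - 311/(1/(7/(-90) + 409)) = 783/380 - 311/(1/(7*(-1/90) + 409)) = 783/380 - 311/(1/(-7/90 + 409)) = 783/380 - 311/(1/(36803/90)) = 783/380 - 311/90/36803 = 783/380 - 311*36803/90 = 783/380 - 11445733/90 = -434930807/3420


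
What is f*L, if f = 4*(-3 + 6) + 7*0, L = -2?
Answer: -24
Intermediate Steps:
f = 12 (f = 4*3 + 0 = 12 + 0 = 12)
f*L = 12*(-2) = -24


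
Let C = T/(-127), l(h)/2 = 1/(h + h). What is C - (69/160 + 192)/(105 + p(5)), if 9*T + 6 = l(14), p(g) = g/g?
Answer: -245638949/135696960 ≈ -1.8102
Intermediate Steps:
p(g) = 1
l(h) = 1/h (l(h) = 2/(h + h) = 2/((2*h)) = 2*(1/(2*h)) = 1/h)
T = -83/126 (T = -⅔ + (⅑)/14 = -⅔ + (⅑)*(1/14) = -⅔ + 1/126 = -83/126 ≈ -0.65873)
C = 83/16002 (C = -83/126/(-127) = -83/126*(-1/127) = 83/16002 ≈ 0.0051868)
C - (69/160 + 192)/(105 + p(5)) = 83/16002 - (69/160 + 192)/(105 + 1) = 83/16002 - (69*(1/160) + 192)/106 = 83/16002 - (69/160 + 192)/106 = 83/16002 - 30789/(160*106) = 83/16002 - 1*30789/16960 = 83/16002 - 30789/16960 = -245638949/135696960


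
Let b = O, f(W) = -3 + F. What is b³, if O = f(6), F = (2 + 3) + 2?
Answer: 64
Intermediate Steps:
F = 7 (F = 5 + 2 = 7)
f(W) = 4 (f(W) = -3 + 7 = 4)
O = 4
b = 4
b³ = 4³ = 64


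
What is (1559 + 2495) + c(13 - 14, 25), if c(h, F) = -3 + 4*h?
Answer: 4047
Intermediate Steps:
(1559 + 2495) + c(13 - 14, 25) = (1559 + 2495) + (-3 + 4*(13 - 14)) = 4054 + (-3 + 4*(-1)) = 4054 + (-3 - 4) = 4054 - 7 = 4047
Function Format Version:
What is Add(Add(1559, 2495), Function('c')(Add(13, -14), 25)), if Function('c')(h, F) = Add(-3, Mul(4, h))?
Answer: 4047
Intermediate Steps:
Add(Add(1559, 2495), Function('c')(Add(13, -14), 25)) = Add(Add(1559, 2495), Add(-3, Mul(4, Add(13, -14)))) = Add(4054, Add(-3, Mul(4, -1))) = Add(4054, Add(-3, -4)) = Add(4054, -7) = 4047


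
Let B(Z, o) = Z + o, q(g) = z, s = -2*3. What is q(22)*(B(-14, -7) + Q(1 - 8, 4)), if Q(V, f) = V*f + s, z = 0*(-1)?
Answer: 0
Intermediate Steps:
s = -6
z = 0
Q(V, f) = -6 + V*f (Q(V, f) = V*f - 6 = -6 + V*f)
q(g) = 0
q(22)*(B(-14, -7) + Q(1 - 8, 4)) = 0*((-14 - 7) + (-6 + (1 - 8)*4)) = 0*(-21 + (-6 - 7*4)) = 0*(-21 + (-6 - 28)) = 0*(-21 - 34) = 0*(-55) = 0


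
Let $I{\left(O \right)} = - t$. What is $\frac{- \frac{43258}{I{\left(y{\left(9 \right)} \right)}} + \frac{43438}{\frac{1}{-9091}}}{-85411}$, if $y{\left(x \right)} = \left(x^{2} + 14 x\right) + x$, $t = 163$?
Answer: $\frac{64367818596}{13921993} \approx 4623.5$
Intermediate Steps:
$y{\left(x \right)} = x^{2} + 15 x$
$I{\left(O \right)} = -163$ ($I{\left(O \right)} = \left(-1\right) 163 = -163$)
$\frac{- \frac{43258}{I{\left(y{\left(9 \right)} \right)}} + \frac{43438}{\frac{1}{-9091}}}{-85411} = \frac{- \frac{43258}{-163} + \frac{43438}{\frac{1}{-9091}}}{-85411} = \left(\left(-43258\right) \left(- \frac{1}{163}\right) + \frac{43438}{- \frac{1}{9091}}\right) \left(- \frac{1}{85411}\right) = \left(\frac{43258}{163} + 43438 \left(-9091\right)\right) \left(- \frac{1}{85411}\right) = \left(\frac{43258}{163} - 394894858\right) \left(- \frac{1}{85411}\right) = \left(- \frac{64367818596}{163}\right) \left(- \frac{1}{85411}\right) = \frac{64367818596}{13921993}$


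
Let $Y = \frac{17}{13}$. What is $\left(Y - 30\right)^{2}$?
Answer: $\frac{139129}{169} \approx 823.25$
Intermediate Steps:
$Y = \frac{17}{13}$ ($Y = 17 \cdot \frac{1}{13} = \frac{17}{13} \approx 1.3077$)
$\left(Y - 30\right)^{2} = \left(\frac{17}{13} - 30\right)^{2} = \left(- \frac{373}{13}\right)^{2} = \frac{139129}{169}$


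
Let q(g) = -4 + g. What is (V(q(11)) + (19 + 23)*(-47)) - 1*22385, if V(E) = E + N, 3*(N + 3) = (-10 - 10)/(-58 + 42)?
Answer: -292255/12 ≈ -24355.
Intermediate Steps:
N = -31/12 (N = -3 + ((-10 - 10)/(-58 + 42))/3 = -3 + (-20/(-16))/3 = -3 + (-20*(-1/16))/3 = -3 + (⅓)*(5/4) = -3 + 5/12 = -31/12 ≈ -2.5833)
V(E) = -31/12 + E (V(E) = E - 31/12 = -31/12 + E)
(V(q(11)) + (19 + 23)*(-47)) - 1*22385 = ((-31/12 + (-4 + 11)) + (19 + 23)*(-47)) - 1*22385 = ((-31/12 + 7) + 42*(-47)) - 22385 = (53/12 - 1974) - 22385 = -23635/12 - 22385 = -292255/12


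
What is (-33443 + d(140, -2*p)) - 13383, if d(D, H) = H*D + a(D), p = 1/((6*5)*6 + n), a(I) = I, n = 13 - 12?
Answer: -8450446/181 ≈ -46688.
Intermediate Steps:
n = 1
p = 1/181 (p = 1/((6*5)*6 + 1) = 1/(30*6 + 1) = 1/(180 + 1) = 1/181 ≈ 0.0055249)
d(D, H) = D + D*H (d(D, H) = H*D + D = D*H + D = D + D*H)
(-33443 + d(140, -2*p)) - 13383 = (-33443 + 140*(1 - 2*1/181)) - 13383 = (-33443 + 140*(1 - 2/181)) - 13383 = (-33443 + 140*(179/181)) - 13383 = (-33443 + 25060/181) - 13383 = -6028123/181 - 13383 = -8450446/181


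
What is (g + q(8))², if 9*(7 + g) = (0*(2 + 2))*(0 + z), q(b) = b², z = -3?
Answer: 3249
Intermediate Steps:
g = -7 (g = -7 + ((0*(2 + 2))*(0 - 3))/9 = -7 + ((0*4)*(-3))/9 = -7 + (0*(-3))/9 = -7 + (⅑)*0 = -7 + 0 = -7)
(g + q(8))² = (-7 + 8²)² = (-7 + 64)² = 57² = 3249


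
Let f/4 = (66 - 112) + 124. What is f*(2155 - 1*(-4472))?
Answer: 2067624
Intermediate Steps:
f = 312 (f = 4*((66 - 112) + 124) = 4*(-46 + 124) = 4*78 = 312)
f*(2155 - 1*(-4472)) = 312*(2155 - 1*(-4472)) = 312*(2155 + 4472) = 312*6627 = 2067624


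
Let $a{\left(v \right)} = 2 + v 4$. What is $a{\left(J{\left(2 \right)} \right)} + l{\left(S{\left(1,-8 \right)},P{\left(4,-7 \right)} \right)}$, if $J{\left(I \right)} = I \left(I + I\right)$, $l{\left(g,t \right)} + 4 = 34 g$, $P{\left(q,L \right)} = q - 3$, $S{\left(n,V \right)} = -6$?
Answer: $-174$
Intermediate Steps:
$P{\left(q,L \right)} = -3 + q$
$l{\left(g,t \right)} = -4 + 34 g$
$J{\left(I \right)} = 2 I^{2}$ ($J{\left(I \right)} = I 2 I = 2 I^{2}$)
$a{\left(v \right)} = 2 + 4 v$
$a{\left(J{\left(2 \right)} \right)} + l{\left(S{\left(1,-8 \right)},P{\left(4,-7 \right)} \right)} = \left(2 + 4 \cdot 2 \cdot 2^{2}\right) + \left(-4 + 34 \left(-6\right)\right) = \left(2 + 4 \cdot 2 \cdot 4\right) - 208 = \left(2 + 4 \cdot 8\right) - 208 = \left(2 + 32\right) - 208 = 34 - 208 = -174$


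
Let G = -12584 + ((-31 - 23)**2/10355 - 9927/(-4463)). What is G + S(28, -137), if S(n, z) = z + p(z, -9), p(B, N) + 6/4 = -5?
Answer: -1176155044689/92428730 ≈ -12725.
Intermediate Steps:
p(B, N) = -13/2 (p(B, N) = -3/2 - 5 = -13/2)
S(n, z) = -13/2 + z (S(n, z) = z - 13/2 = -13/2 + z)
G = -581445760967/46214365 (G = -12584 + ((-54)**2*(1/10355) - 9927*(-1/4463)) = -12584 + (2916*(1/10355) + 9927/4463) = -12584 + (2916/10355 + 9927/4463) = -12584 + 115808193/46214365 = -581445760967/46214365 ≈ -12582.)
G + S(28, -137) = -581445760967/46214365 + (-13/2 - 137) = -581445760967/46214365 - 287/2 = -1176155044689/92428730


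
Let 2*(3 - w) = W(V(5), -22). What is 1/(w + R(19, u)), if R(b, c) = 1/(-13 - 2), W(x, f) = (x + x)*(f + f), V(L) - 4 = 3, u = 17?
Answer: 15/4664 ≈ 0.0032161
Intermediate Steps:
V(L) = 7 (V(L) = 4 + 3 = 7)
W(x, f) = 4*f*x (W(x, f) = (2*x)*(2*f) = 4*f*x)
R(b, c) = -1/15 (R(b, c) = 1/(-15) = -1/15)
w = 311 (w = 3 - 2*(-22)*7 = 3 - ½*(-616) = 3 + 308 = 311)
1/(w + R(19, u)) = 1/(311 - 1/15) = 1/(4664/15) = 15/4664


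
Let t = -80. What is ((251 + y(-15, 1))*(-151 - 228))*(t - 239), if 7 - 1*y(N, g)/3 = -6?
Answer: 35061290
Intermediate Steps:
y(N, g) = 39 (y(N, g) = 21 - 3*(-6) = 21 + 18 = 39)
((251 + y(-15, 1))*(-151 - 228))*(t - 239) = ((251 + 39)*(-151 - 228))*(-80 - 239) = (290*(-379))*(-319) = -109910*(-319) = 35061290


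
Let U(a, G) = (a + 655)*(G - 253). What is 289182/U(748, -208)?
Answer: -289182/646783 ≈ -0.44711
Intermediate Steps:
U(a, G) = (-253 + G)*(655 + a) (U(a, G) = (655 + a)*(-253 + G) = (-253 + G)*(655 + a))
289182/U(748, -208) = 289182/(-165715 - 253*748 + 655*(-208) - 208*748) = 289182/(-165715 - 189244 - 136240 - 155584) = 289182/(-646783) = 289182*(-1/646783) = -289182/646783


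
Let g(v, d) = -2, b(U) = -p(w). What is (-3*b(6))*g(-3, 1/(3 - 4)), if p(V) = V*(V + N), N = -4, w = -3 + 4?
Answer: 18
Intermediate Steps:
w = 1
p(V) = V*(-4 + V) (p(V) = V*(V - 4) = V*(-4 + V))
b(U) = 3 (b(U) = -(-4 + 1) = -(-3) = -1*(-3) = 3)
(-3*b(6))*g(-3, 1/(3 - 4)) = -3*3*(-2) = -9*(-2) = 18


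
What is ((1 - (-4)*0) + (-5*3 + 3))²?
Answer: 121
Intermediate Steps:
((1 - (-4)*0) + (-5*3 + 3))² = ((1 - 4*0) + (-15 + 3))² = ((1 + 0) - 12)² = (1 - 12)² = (-11)² = 121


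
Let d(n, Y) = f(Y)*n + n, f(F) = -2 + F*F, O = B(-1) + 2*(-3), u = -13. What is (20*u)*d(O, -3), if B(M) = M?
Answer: 14560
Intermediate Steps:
O = -7 (O = -1 + 2*(-3) = -1 - 6 = -7)
f(F) = -2 + F²
d(n, Y) = n + n*(-2 + Y²) (d(n, Y) = (-2 + Y²)*n + n = n*(-2 + Y²) + n = n + n*(-2 + Y²))
(20*u)*d(O, -3) = (20*(-13))*(-7*(-1 + (-3)²)) = -(-1820)*(-1 + 9) = -(-1820)*8 = -260*(-56) = 14560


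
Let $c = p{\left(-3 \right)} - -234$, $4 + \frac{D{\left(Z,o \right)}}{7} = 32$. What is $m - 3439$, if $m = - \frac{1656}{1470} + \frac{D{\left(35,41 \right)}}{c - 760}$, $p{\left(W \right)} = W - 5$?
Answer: $- \frac{225059887}{65415} \approx -3440.5$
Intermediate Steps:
$p{\left(W \right)} = -5 + W$
$D{\left(Z,o \right)} = 196$ ($D{\left(Z,o \right)} = -28 + 7 \cdot 32 = -28 + 224 = 196$)
$c = 226$ ($c = \left(-5 - 3\right) - -234 = -8 + 234 = 226$)
$m = - \frac{97702}{65415}$ ($m = - \frac{1656}{1470} + \frac{196}{226 - 760} = \left(-1656\right) \frac{1}{1470} + \frac{196}{226 - 760} = - \frac{276}{245} + \frac{196}{-534} = - \frac{276}{245} + 196 \left(- \frac{1}{534}\right) = - \frac{276}{245} - \frac{98}{267} = - \frac{97702}{65415} \approx -1.4936$)
$m - 3439 = - \frac{97702}{65415} - 3439 = - \frac{225059887}{65415}$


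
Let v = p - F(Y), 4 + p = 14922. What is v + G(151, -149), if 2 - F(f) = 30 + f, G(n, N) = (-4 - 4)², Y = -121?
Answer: 14889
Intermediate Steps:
p = 14918 (p = -4 + 14922 = 14918)
G(n, N) = 64 (G(n, N) = (-8)² = 64)
F(f) = -28 - f (F(f) = 2 - (30 + f) = 2 + (-30 - f) = -28 - f)
v = 14825 (v = 14918 - (-28 - 1*(-121)) = 14918 - (-28 + 121) = 14918 - 1*93 = 14918 - 93 = 14825)
v + G(151, -149) = 14825 + 64 = 14889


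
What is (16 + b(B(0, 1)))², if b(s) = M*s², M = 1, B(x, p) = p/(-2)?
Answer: 4225/16 ≈ 264.06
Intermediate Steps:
B(x, p) = -p/2 (B(x, p) = p*(-½) = -p/2)
b(s) = s² (b(s) = 1*s² = s²)
(16 + b(B(0, 1)))² = (16 + (-½*1)²)² = (16 + (-½)²)² = (16 + ¼)² = (65/4)² = 4225/16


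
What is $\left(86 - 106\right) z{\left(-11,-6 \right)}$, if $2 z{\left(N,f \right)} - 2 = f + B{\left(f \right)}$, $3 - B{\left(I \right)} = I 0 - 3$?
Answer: $-20$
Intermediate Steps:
$B{\left(I \right)} = 6$ ($B{\left(I \right)} = 3 - \left(I 0 - 3\right) = 3 - \left(0 - 3\right) = 3 - -3 = 3 + 3 = 6$)
$z{\left(N,f \right)} = 4 + \frac{f}{2}$ ($z{\left(N,f \right)} = 1 + \frac{f + 6}{2} = 1 + \frac{6 + f}{2} = 1 + \left(3 + \frac{f}{2}\right) = 4 + \frac{f}{2}$)
$\left(86 - 106\right) z{\left(-11,-6 \right)} = \left(86 - 106\right) \left(4 + \frac{1}{2} \left(-6\right)\right) = - 20 \left(4 - 3\right) = \left(-20\right) 1 = -20$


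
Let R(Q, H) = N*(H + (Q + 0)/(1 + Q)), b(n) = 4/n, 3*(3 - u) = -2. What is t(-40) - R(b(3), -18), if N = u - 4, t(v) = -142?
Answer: -3104/21 ≈ -147.81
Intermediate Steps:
u = 11/3 (u = 3 - 1/3*(-2) = 3 + 2/3 = 11/3 ≈ 3.6667)
N = -1/3 (N = 11/3 - 4 = -1/3 ≈ -0.33333)
R(Q, H) = -H/3 - Q/(3*(1 + Q)) (R(Q, H) = -(H + (Q + 0)/(1 + Q))/3 = -(H + Q/(1 + Q))/3 = -H/3 - Q/(3*(1 + Q)))
t(-40) - R(b(3), -18) = -142 - (-1*(-18) - 4/3 - 1*(-18)*4/3)/(3*(1 + 4/3)) = -142 - (18 - 4/3 - 1*(-18)*4*(1/3))/(3*(1 + 4*(1/3))) = -142 - (18 - 1*4/3 - 1*(-18)*4/3)/(3*(1 + 4/3)) = -142 - (18 - 4/3 + 24)/(3*7/3) = -142 - 3*122/(3*7*3) = -142 - 1*122/21 = -142 - 122/21 = -3104/21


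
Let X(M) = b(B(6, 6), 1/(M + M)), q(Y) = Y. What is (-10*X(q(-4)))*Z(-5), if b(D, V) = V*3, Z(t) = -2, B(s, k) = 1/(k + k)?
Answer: -15/2 ≈ -7.5000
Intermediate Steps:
B(s, k) = 1/(2*k)
b(D, V) = 3*V
X(M) = 3/(2*M) (X(M) = 3/(M + M) = 3/((2*M)) = 3*(1/(2*M)) = 3/(2*M))
(-10*X(q(-4)))*Z(-5) = -15/(-4)*(-2) = -15*(-1)/4*(-2) = -10*(-3/8)*(-2) = (15/4)*(-2) = -15/2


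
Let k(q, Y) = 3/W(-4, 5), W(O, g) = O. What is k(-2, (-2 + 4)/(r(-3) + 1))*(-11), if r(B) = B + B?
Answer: 33/4 ≈ 8.2500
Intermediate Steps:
r(B) = 2*B
k(q, Y) = -¾ (k(q, Y) = 3/(-4) = 3*(-¼) = -¾)
k(-2, (-2 + 4)/(r(-3) + 1))*(-11) = -¾*(-11) = 33/4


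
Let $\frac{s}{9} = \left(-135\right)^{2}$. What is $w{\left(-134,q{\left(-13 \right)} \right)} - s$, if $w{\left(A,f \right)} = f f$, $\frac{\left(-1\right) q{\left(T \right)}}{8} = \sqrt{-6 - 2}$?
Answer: $-164537$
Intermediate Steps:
$q{\left(T \right)} = - 16 i \sqrt{2}$ ($q{\left(T \right)} = - 8 \sqrt{-6 - 2} = - 8 \sqrt{-8} = - 8 \cdot 2 i \sqrt{2} = - 16 i \sqrt{2}$)
$w{\left(A,f \right)} = f^{2}$
$s = 164025$ ($s = 9 \left(-135\right)^{2} = 9 \cdot 18225 = 164025$)
$w{\left(-134,q{\left(-13 \right)} \right)} - s = \left(- 16 i \sqrt{2}\right)^{2} - 164025 = -512 - 164025 = -164537$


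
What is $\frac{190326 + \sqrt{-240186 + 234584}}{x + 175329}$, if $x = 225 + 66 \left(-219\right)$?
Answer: $\frac{31721}{26850} + \frac{i \sqrt{5602}}{161100} \approx 1.1814 + 0.0004646 i$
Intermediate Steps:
$x = -14229$ ($x = 225 - 14454 = -14229$)
$\frac{190326 + \sqrt{-240186 + 234584}}{x + 175329} = \frac{190326 + \sqrt{-240186 + 234584}}{-14229 + 175329} = \frac{190326 + \sqrt{-5602}}{161100} = \left(190326 + i \sqrt{5602}\right) \frac{1}{161100} = \frac{31721}{26850} + \frac{i \sqrt{5602}}{161100}$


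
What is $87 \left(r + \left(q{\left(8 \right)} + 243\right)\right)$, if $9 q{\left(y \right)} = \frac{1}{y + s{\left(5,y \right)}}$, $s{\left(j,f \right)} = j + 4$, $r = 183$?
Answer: $\frac{1890191}{51} \approx 37063.0$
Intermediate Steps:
$s{\left(j,f \right)} = 4 + j$
$q{\left(y \right)} = \frac{1}{9 \left(9 + y\right)}$ ($q{\left(y \right)} = \frac{1}{9 \left(y + \left(4 + 5\right)\right)} = \frac{1}{9 \left(y + 9\right)} = \frac{1}{9 \left(9 + y\right)}$)
$87 \left(r + \left(q{\left(8 \right)} + 243\right)\right) = 87 \left(183 + \left(\frac{1}{9 \left(9 + 8\right)} + 243\right)\right) = 87 \left(183 + \left(\frac{1}{9 \cdot 17} + 243\right)\right) = 87 \left(183 + \left(\frac{1}{9} \cdot \frac{1}{17} + 243\right)\right) = 87 \left(183 + \left(\frac{1}{153} + 243\right)\right) = 87 \left(183 + \frac{37180}{153}\right) = 87 \cdot \frac{65179}{153} = \frac{1890191}{51}$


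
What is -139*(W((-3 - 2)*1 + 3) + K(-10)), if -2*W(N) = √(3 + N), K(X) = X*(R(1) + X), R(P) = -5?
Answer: -41561/2 ≈ -20781.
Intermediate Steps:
K(X) = X*(-5 + X)
W(N) = -√(3 + N)/2
-139*(W((-3 - 2)*1 + 3) + K(-10)) = -139*(-√(3 + ((-3 - 2)*1 + 3))/2 - 10*(-5 - 10)) = -139*(-√(3 + (-5*1 + 3))/2 - 10*(-15)) = -139*(-√(3 + (-5 + 3))/2 + 150) = -139*(-√(3 - 2)/2 + 150) = -139*(-√1/2 + 150) = -139*(-½*1 + 150) = -139*(-½ + 150) = -139*299/2 = -41561/2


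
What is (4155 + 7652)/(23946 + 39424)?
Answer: 11807/63370 ≈ 0.18632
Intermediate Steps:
(4155 + 7652)/(23946 + 39424) = 11807/63370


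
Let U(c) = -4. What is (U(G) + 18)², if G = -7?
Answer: 196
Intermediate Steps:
(U(G) + 18)² = (-4 + 18)² = 14² = 196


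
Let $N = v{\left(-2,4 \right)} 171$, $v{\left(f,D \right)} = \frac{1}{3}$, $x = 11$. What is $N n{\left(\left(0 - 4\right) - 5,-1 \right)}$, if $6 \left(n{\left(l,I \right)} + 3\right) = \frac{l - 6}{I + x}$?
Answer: $- \frac{741}{4} \approx -185.25$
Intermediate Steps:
$n{\left(l,I \right)} = -3 + \frac{-6 + l}{6 \left(11 + I\right)}$ ($n{\left(l,I \right)} = -3 + \frac{\left(l - 6\right) \frac{1}{I + 11}}{6} = -3 + \frac{\left(-6 + l\right) \frac{1}{11 + I}}{6} = -3 + \frac{\frac{1}{11 + I} \left(-6 + l\right)}{6} = -3 + \frac{-6 + l}{6 \left(11 + I\right)}$)
$v{\left(f,D \right)} = \frac{1}{3}$
$N = 57$ ($N = \frac{1}{3} \cdot 171 = 57$)
$N n{\left(\left(0 - 4\right) - 5,-1 \right)} = 57 \frac{-204 + \left(\left(0 - 4\right) - 5\right) - -18}{6 \left(11 - 1\right)} = 57 \frac{-204 + \left(\left(0 - 4\right) - 5\right) + 18}{6 \cdot 10} = 57 \cdot \frac{1}{6} \cdot \frac{1}{10} \left(-204 - 9 + 18\right) = 57 \cdot \frac{1}{6} \cdot \frac{1}{10} \left(-195\right) = 57 \left(- \frac{13}{4}\right) = - \frac{741}{4}$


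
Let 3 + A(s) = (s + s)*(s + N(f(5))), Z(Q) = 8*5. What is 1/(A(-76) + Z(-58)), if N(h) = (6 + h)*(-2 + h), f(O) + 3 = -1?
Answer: 1/13413 ≈ 7.4555e-5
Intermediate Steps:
f(O) = -4 (f(O) = -3 - 1 = -4)
Z(Q) = 40
N(h) = (-2 + h)*(6 + h)
A(s) = -3 + 2*s*(-12 + s) (A(s) = -3 + (s + s)*(s + (-12 + (-4)² + 4*(-4))) = -3 + (2*s)*(s + (-12 + 16 - 16)) = -3 + (2*s)*(s - 12) = -3 + (2*s)*(-12 + s) = -3 + 2*s*(-12 + s))
1/(A(-76) + Z(-58)) = 1/((-3 - 24*(-76) + 2*(-76)²) + 40) = 1/((-3 + 1824 + 2*5776) + 40) = 1/((-3 + 1824 + 11552) + 40) = 1/(13373 + 40) = 1/13413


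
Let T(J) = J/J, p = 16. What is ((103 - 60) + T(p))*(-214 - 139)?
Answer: -15532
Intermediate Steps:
T(J) = 1
((103 - 60) + T(p))*(-214 - 139) = ((103 - 60) + 1)*(-214 - 139) = (43 + 1)*(-353) = 44*(-353) = -15532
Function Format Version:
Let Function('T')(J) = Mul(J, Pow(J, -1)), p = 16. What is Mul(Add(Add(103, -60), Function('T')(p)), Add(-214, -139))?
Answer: -15532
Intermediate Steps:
Function('T')(J) = 1
Mul(Add(Add(103, -60), Function('T')(p)), Add(-214, -139)) = Mul(Add(Add(103, -60), 1), Add(-214, -139)) = Mul(Add(43, 1), -353) = Mul(44, -353) = -15532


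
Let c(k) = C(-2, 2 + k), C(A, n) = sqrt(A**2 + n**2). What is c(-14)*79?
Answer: 158*sqrt(37) ≈ 961.08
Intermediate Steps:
c(k) = sqrt(4 + (2 + k)**2) (c(k) = sqrt((-2)**2 + (2 + k)**2) = sqrt(4 + (2 + k)**2))
c(-14)*79 = sqrt(4 + (2 - 14)**2)*79 = sqrt(4 + (-12)**2)*79 = sqrt(4 + 144)*79 = sqrt(148)*79 = (2*sqrt(37))*79 = 158*sqrt(37)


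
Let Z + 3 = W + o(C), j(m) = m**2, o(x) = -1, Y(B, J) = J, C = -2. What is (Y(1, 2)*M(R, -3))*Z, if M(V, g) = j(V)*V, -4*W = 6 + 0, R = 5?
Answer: -1375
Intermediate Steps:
W = -3/2 (W = -(6 + 0)/4 = -1/4*6 = -3/2 ≈ -1.5000)
Z = -11/2 (Z = -3 + (-3/2 - 1) = -3 - 5/2 = -11/2 ≈ -5.5000)
M(V, g) = V**3 (M(V, g) = V**2*V = V**3)
(Y(1, 2)*M(R, -3))*Z = (2*5**3)*(-11/2) = (2*125)*(-11/2) = 250*(-11/2) = -1375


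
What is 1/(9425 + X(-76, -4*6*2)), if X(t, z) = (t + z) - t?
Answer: 1/9377 ≈ 0.00010664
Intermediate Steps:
X(t, z) = z
1/(9425 + X(-76, -4*6*2)) = 1/(9425 - 4*6*2) = 1/(9425 - 24*2) = 1/(9425 - 48) = 1/9377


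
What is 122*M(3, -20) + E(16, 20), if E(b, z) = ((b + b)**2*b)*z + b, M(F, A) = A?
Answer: 325256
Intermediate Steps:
E(b, z) = b + 4*z*b**3 (E(b, z) = ((2*b)**2*b)*z + b = ((4*b**2)*b)*z + b = (4*b**3)*z + b = 4*z*b**3 + b = b + 4*z*b**3)
122*M(3, -20) + E(16, 20) = 122*(-20) + (16 + 4*20*16**3) = -2440 + (16 + 4*20*4096) = -2440 + (16 + 327680) = -2440 + 327696 = 325256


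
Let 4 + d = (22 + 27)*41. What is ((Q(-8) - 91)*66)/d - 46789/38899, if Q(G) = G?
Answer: -347978011/77992495 ≈ -4.4617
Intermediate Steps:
d = 2005 (d = -4 + (22 + 27)*41 = -4 + 49*41 = -4 + 2009 = 2005)
((Q(-8) - 91)*66)/d - 46789/38899 = ((-8 - 91)*66)/2005 - 46789/38899 = -99*66*(1/2005) - 46789*1/38899 = -6534*1/2005 - 46789/38899 = -6534/2005 - 46789/38899 = -347978011/77992495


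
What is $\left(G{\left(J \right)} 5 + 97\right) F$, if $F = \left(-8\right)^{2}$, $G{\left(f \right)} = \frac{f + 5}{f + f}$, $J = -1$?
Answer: $5568$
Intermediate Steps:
$G{\left(f \right)} = \frac{5 + f}{2 f}$
$F = 64$
$\left(G{\left(J \right)} 5 + 97\right) F = \left(\frac{5 - 1}{2 \left(-1\right)} 5 + 97\right) 64 = \left(\frac{1}{2} \left(-1\right) 4 \cdot 5 + 97\right) 64 = \left(\left(-2\right) 5 + 97\right) 64 = \left(-10 + 97\right) 64 = 87 \cdot 64 = 5568$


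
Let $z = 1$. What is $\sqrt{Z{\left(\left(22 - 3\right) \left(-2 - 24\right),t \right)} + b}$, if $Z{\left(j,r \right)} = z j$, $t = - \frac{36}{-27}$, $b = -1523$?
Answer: $i \sqrt{2017} \approx 44.911 i$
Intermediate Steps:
$t = \frac{4}{3}$ ($t = \left(-36\right) \left(- \frac{1}{27}\right) = \frac{4}{3} \approx 1.3333$)
$Z{\left(j,r \right)} = j$ ($Z{\left(j,r \right)} = 1 j = j$)
$\sqrt{Z{\left(\left(22 - 3\right) \left(-2 - 24\right),t \right)} + b} = \sqrt{\left(22 - 3\right) \left(-2 - 24\right) - 1523} = \sqrt{19 \left(-26\right) - 1523} = \sqrt{-494 - 1523} = \sqrt{-2017} = i \sqrt{2017}$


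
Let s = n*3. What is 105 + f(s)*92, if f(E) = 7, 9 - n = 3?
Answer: 749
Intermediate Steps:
n = 6 (n = 9 - 1*3 = 9 - 3 = 6)
s = 18 (s = 6*3 = 18)
105 + f(s)*92 = 105 + 7*92 = 105 + 644 = 749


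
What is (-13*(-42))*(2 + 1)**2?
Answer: 4914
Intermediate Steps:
(-13*(-42))*(2 + 1)**2 = 546*3**2 = 546*9 = 4914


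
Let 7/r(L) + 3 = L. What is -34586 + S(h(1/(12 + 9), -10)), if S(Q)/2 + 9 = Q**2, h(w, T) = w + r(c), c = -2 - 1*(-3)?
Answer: -30499703/882 ≈ -34580.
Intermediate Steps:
c = 1 (c = -2 + 3 = 1)
r(L) = 7/(-3 + L)
h(w, T) = -7/2 + w (h(w, T) = w + 7/(-3 + 1) = w + 7/(-2) = w + 7*(-1/2) = w - 7/2 = -7/2 + w)
S(Q) = -18 + 2*Q**2
-34586 + S(h(1/(12 + 9), -10)) = -34586 + (-18 + 2*(-7/2 + 1/(12 + 9))**2) = -34586 + (-18 + 2*(-7/2 + 1/21)**2) = -34586 + (-18 + 2*(-145/42)**2) = -34586 + (-18 + 2*(21025/1764)) = -34586 + (-18 + 21025/882) = -34586 + 5149/882 = -30499703/882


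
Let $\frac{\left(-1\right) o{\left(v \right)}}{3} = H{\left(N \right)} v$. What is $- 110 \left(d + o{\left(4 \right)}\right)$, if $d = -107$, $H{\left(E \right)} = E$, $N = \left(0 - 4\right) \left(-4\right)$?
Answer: $32890$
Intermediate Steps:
$N = 16$ ($N = \left(-4\right) \left(-4\right) = 16$)
$o{\left(v \right)} = - 48 v$ ($o{\left(v \right)} = - 3 \cdot 16 v = - 48 v$)
$- 110 \left(d + o{\left(4 \right)}\right) = - 110 \left(-107 - 192\right) = \left(-110\right) \left(-299\right) = 32890$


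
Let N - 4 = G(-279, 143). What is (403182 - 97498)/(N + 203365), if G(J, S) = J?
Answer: 152842/101545 ≈ 1.5052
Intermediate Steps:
N = -275 (N = 4 - 279 = -275)
(403182 - 97498)/(N + 203365) = (403182 - 97498)/(-275 + 203365) = 305684/203090 = 305684*(1/203090) = 152842/101545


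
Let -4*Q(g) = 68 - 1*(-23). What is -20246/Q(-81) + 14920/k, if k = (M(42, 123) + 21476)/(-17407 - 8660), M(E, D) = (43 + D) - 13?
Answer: -33640084304/1968239 ≈ -17091.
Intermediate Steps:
M(E, D) = 30 + D
Q(g) = -91/4 (Q(g) = -(68 - 1*(-23))/4 = -(68 + 23)/4 = -¼*91 = -91/4)
k = -21629/26067 (k = ((30 + 123) + 21476)/(-17407 - 8660) = (153 + 21476)/(-26067) = 21629*(-1/26067) = -21629/26067 ≈ -0.82975)
-20246/Q(-81) + 14920/k = -20246/(-91/4) + 14920/(-21629/26067) = -20246*(-4/91) + 14920*(-26067/21629) = 80984/91 - 388919640/21629 = -33640084304/1968239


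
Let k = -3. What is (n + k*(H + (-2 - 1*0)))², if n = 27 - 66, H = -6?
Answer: 225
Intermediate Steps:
n = -39
(n + k*(H + (-2 - 1*0)))² = (-39 - 3*(-6 + (-2 - 1*0)))² = (-39 - 3*(-6 + (-2 + 0)))² = (-39 - 3*(-6 - 2))² = (-39 - 3*(-8))² = (-39 + 24)² = (-15)² = 225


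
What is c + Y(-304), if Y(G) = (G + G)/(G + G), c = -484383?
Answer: -484382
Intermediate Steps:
Y(G) = 1 (Y(G) = (2*G)/((2*G)) = (2*G)*(1/(2*G)) = 1)
c + Y(-304) = -484383 + 1 = -484382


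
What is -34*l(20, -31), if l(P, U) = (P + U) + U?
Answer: 1428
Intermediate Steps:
l(P, U) = P + 2*U
-34*l(20, -31) = -34*(20 + 2*(-31)) = -34*(20 - 62) = -34*(-42) = 1428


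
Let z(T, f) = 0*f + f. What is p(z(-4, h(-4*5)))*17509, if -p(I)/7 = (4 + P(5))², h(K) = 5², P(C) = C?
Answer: -9927603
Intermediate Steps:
h(K) = 25
z(T, f) = f (z(T, f) = 0 + f = f)
p(I) = -567 (p(I) = -7*(4 + 5)² = -7*9² = -7*81 = -567)
p(z(-4, h(-4*5)))*17509 = -567*17509 = -9927603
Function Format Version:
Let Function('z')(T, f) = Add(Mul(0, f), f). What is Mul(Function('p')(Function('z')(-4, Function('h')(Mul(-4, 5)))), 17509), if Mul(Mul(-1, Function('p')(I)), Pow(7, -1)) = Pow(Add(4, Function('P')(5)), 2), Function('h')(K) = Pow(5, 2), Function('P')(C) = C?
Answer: -9927603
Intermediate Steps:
Function('h')(K) = 25
Function('z')(T, f) = f (Function('z')(T, f) = Add(0, f) = f)
Function('p')(I) = -567 (Function('p')(I) = Mul(-7, Pow(Add(4, 5), 2)) = Mul(-7, Pow(9, 2)) = Mul(-7, 81) = -567)
Mul(Function('p')(Function('z')(-4, Function('h')(Mul(-4, 5)))), 17509) = Mul(-567, 17509) = -9927603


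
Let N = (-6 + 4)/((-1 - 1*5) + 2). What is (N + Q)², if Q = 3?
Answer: 49/4 ≈ 12.250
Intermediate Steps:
N = ½ (N = -2/((-1 - 5) + 2) = -2/(-6 + 2) = -2/(-4) = -2*(-¼) = ½ ≈ 0.50000)
(N + Q)² = (½ + 3)² = (7/2)² = 49/4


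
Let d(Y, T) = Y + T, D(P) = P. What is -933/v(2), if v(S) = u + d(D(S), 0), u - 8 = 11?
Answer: -311/7 ≈ -44.429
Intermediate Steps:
d(Y, T) = T + Y
u = 19 (u = 8 + 11 = 19)
v(S) = 19 + S (v(S) = 19 + (0 + S) = 19 + S)
-933/v(2) = -933/(19 + 2) = -933/21 = -933*1/21 = -311/7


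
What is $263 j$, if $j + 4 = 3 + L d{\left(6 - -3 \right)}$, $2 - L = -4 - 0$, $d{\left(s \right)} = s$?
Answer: $13939$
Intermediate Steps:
$L = 6$ ($L = 2 - \left(-4 - 0\right) = 2 - \left(-4 + 0\right) = 2 - -4 = 2 + 4 = 6$)
$j = 53$ ($j = -4 + \left(3 + 6 \left(6 - -3\right)\right) = -4 + \left(3 + 6 \left(6 + 3\right)\right) = -4 + \left(3 + 6 \cdot 9\right) = -4 + \left(3 + 54\right) = -4 + 57 = 53$)
$263 j = 263 \cdot 53 = 13939$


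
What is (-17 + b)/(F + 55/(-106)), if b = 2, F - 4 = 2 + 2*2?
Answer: -106/67 ≈ -1.5821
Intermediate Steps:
F = 10 (F = 4 + (2 + 2*2) = 4 + (2 + 4) = 4 + 6 = 10)
(-17 + b)/(F + 55/(-106)) = (-17 + 2)/(10 + 55/(-106)) = -15/(10 + 55*(-1/106)) = -15/(10 - 55/106) = -15/(1005/106) = (106/1005)*(-15) = -106/67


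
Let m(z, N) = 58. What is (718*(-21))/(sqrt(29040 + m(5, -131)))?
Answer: -7539*sqrt(29098)/14549 ≈ -88.392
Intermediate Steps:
(718*(-21))/(sqrt(29040 + m(5, -131))) = (718*(-21))/(sqrt(29040 + 58)) = -15078*sqrt(29098)/29098 = -7539*sqrt(29098)/14549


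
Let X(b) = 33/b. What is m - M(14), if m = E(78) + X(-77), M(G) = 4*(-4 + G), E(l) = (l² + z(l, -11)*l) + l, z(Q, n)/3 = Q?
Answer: 170615/7 ≈ 24374.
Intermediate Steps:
z(Q, n) = 3*Q
E(l) = l + 4*l² (E(l) = (l² + (3*l)*l) + l = (l² + 3*l²) + l = 4*l² + l = l + 4*l²)
M(G) = -16 + 4*G
m = 170895/7 (m = 78*(1 + 4*78) + 33/(-77) = 78*(1 + 312) + 33*(-1/77) = 78*313 - 3/7 = 24414 - 3/7 = 170895/7 ≈ 24414.)
m - M(14) = 170895/7 - (-16 + 4*14) = 170895/7 - (-16 + 56) = 170895/7 - 1*40 = 170895/7 - 40 = 170615/7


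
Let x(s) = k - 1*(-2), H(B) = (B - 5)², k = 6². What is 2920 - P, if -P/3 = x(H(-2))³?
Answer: 167536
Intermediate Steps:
k = 36
H(B) = (-5 + B)²
x(s) = 38 (x(s) = 36 - 1*(-2) = 36 + 2 = 38)
P = -164616 (P = -3*38³ = -3*54872 = -164616)
2920 - P = 2920 - 1*(-164616) = 2920 + 164616 = 167536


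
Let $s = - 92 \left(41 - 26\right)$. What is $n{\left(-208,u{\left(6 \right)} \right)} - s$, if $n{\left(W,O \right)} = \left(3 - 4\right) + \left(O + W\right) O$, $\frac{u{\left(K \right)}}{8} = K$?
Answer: $-6301$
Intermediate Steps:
$s = -1380$ ($s = \left(-92\right) 15 = -1380$)
$u{\left(K \right)} = 8 K$
$n{\left(W,O \right)} = -1 + O \left(O + W\right)$
$n{\left(-208,u{\left(6 \right)} \right)} - s = \left(-1 + \left(8 \cdot 6\right)^{2} + 8 \cdot 6 \left(-208\right)\right) - -1380 = \left(-1 + 48^{2} + 48 \left(-208\right)\right) + 1380 = \left(-1 + 2304 - 9984\right) + 1380 = -7681 + 1380 = -6301$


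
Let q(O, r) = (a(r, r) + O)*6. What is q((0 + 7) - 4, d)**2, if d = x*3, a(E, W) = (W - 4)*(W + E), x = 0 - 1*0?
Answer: 324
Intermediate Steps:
x = 0 (x = 0 + 0 = 0)
a(E, W) = (-4 + W)*(E + W)
d = 0 (d = 0*3 = 0)
q(O, r) = -48*r + 6*O + 12*r**2 (q(O, r) = ((r**2 - 4*r - 4*r + r*r) + O)*6 = ((r**2 - 4*r - 4*r + r**2) + O)*6 = ((-8*r + 2*r**2) + O)*6 = (O - 8*r + 2*r**2)*6 = -48*r + 6*O + 12*r**2)
q((0 + 7) - 4, d)**2 = (-48*0 + 6*((0 + 7) - 4) + 12*0**2)**2 = (0 + 6*(7 - 4) + 12*0)**2 = (0 + 6*3 + 0)**2 = (0 + 18 + 0)**2 = 18**2 = 324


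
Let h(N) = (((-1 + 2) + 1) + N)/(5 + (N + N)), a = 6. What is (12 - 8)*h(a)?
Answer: 32/17 ≈ 1.8824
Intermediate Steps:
h(N) = (2 + N)/(5 + 2*N) (h(N) = ((1 + 1) + N)/(5 + 2*N) = (2 + N)/(5 + 2*N))
(12 - 8)*h(a) = (12 - 8)*((2 + 6)/(5 + 2*6)) = 4*(8/(5 + 12)) = 4*(8/17) = 32/17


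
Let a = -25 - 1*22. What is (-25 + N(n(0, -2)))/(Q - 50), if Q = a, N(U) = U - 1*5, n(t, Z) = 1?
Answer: 29/97 ≈ 0.29897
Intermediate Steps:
N(U) = -5 + U (N(U) = U - 5 = -5 + U)
a = -47 (a = -25 - 22 = -47)
Q = -47
(-25 + N(n(0, -2)))/(Q - 50) = (-25 + (-5 + 1))/(-47 - 50) = (-25 - 4)/(-97) = -29*(-1/97) = 29/97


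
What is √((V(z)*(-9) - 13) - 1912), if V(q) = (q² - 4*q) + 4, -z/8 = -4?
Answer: 5*I*√401 ≈ 100.12*I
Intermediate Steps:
z = 32 (z = -8*(-4) = 32)
V(q) = 4 + q² - 4*q
√((V(z)*(-9) - 13) - 1912) = √(((4 + 32² - 4*32)*(-9) - 13) - 1912) = √(((4 + 1024 - 128)*(-9) - 13) - 1912) = √((900*(-9) - 13) - 1912) = √((-8100 - 13) - 1912) = √(-8113 - 1912) = √(-10025) = 5*I*√401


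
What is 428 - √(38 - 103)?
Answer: 428 - I*√65 ≈ 428.0 - 8.0623*I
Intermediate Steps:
428 - √(38 - 103) = 428 - √(-65) = 428 - I*√65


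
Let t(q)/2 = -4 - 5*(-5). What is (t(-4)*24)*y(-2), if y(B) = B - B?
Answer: 0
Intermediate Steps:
y(B) = 0
t(q) = 42 (t(q) = 2*(-4 - 5*(-5)) = 2*(-4 + 25) = 2*21 = 42)
(t(-4)*24)*y(-2) = (42*24)*0 = 1008*0 = 0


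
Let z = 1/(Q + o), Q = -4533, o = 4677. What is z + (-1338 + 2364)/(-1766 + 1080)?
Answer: -73529/49392 ≈ -1.4887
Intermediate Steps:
z = 1/144 (z = 1/(-4533 + 4677) = 1/144 ≈ 0.0069444)
z + (-1338 + 2364)/(-1766 + 1080) = 1/144 + (-1338 + 2364)/(-1766 + 1080) = 1/144 + 1026/(-686) = 1/144 + 1026*(-1/686) = 1/144 - 513/343 = -73529/49392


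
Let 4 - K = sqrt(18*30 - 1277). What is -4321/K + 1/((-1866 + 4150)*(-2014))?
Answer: -79505985937/3463781928 - 4321*I*sqrt(737)/753 ≈ -22.954 - 155.78*I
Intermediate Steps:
K = 4 - I*sqrt(737) (K = 4 - sqrt(18*30 - 1277) = 4 - sqrt(540 - 1277) = 4 - sqrt(-737) = 4 - I*sqrt(737) ≈ 4.0 - 27.148*I)
-4321/K + 1/((-1866 + 4150)*(-2014)) = -4321/(4 - I*sqrt(737)) + 1/((-1866 + 4150)*(-2014)) = -4321/(4 - I*sqrt(737)) - 1/2014/2284 = -4321/(4 - I*sqrt(737)) + (1/2284)*(-1/2014) = -4321/(4 - I*sqrt(737)) - 1/4599976 = -1/4599976 - 4321/(4 - I*sqrt(737))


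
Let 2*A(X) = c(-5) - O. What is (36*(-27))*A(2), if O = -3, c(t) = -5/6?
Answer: -1053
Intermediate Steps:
c(t) = -5/6 (c(t) = -5*1/6 = -5/6)
A(X) = 13/12 (A(X) = (-5/6 - 1*(-3))/2 = (-5/6 + 3)/2 = (1/2)*(13/6) = 13/12)
(36*(-27))*A(2) = (36*(-27))*(13/12) = -972*13/12 = -1053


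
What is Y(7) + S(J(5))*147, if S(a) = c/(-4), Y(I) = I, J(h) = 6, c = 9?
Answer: -1295/4 ≈ -323.75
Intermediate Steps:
S(a) = -9/4 (S(a) = 9/(-4) = 9*(-¼) = -9/4)
Y(7) + S(J(5))*147 = 7 - 9/4*147 = 7 - 1323/4 = -1295/4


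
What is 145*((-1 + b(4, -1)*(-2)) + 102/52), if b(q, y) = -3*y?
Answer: -18995/26 ≈ -730.58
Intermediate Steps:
145*((-1 + b(4, -1)*(-2)) + 102/52) = 145*((-1 - 3*(-1)*(-2)) + 102/52) = 145*((-1 + 3*(-2)) + 102*(1/52)) = 145*((-1 - 6) + 51/26) = 145*(-7 + 51/26) = 145*(-131/26) = -18995/26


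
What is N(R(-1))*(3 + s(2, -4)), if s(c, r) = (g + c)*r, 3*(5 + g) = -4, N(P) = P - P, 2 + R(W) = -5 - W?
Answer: 0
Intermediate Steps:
R(W) = -7 - W (R(W) = -2 + (-5 - W) = -7 - W)
N(P) = 0
g = -19/3 (g = -5 + (1/3)*(-4) = -5 - 4/3 = -19/3 ≈ -6.3333)
s(c, r) = r*(-19/3 + c) (s(c, r) = (-19/3 + c)*r = r*(-19/3 + c))
N(R(-1))*(3 + s(2, -4)) = 0*(3 + (1/3)*(-4)*(-19 + 3*2)) = 0*(3 + (1/3)*(-4)*(-19 + 6)) = 0*(3 + (1/3)*(-4)*(-13)) = 0*(3 + 52/3) = 0*(61/3) = 0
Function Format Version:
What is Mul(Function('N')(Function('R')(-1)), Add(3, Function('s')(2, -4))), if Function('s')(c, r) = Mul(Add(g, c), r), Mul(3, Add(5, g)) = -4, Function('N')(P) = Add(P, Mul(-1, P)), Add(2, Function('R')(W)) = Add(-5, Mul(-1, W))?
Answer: 0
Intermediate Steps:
Function('R')(W) = Add(-7, Mul(-1, W)) (Function('R')(W) = Add(-2, Add(-5, Mul(-1, W))) = Add(-7, Mul(-1, W)))
Function('N')(P) = 0
g = Rational(-19, 3) (g = Add(-5, Mul(Rational(1, 3), -4)) = Add(-5, Rational(-4, 3)) = Rational(-19, 3) ≈ -6.3333)
Function('s')(c, r) = Mul(r, Add(Rational(-19, 3), c)) (Function('s')(c, r) = Mul(Add(Rational(-19, 3), c), r) = Mul(r, Add(Rational(-19, 3), c)))
Mul(Function('N')(Function('R')(-1)), Add(3, Function('s')(2, -4))) = Mul(0, Add(3, Mul(Rational(1, 3), -4, Add(-19, Mul(3, 2))))) = Mul(0, Add(3, Mul(Rational(1, 3), -4, Add(-19, 6)))) = Mul(0, Add(3, Mul(Rational(1, 3), -4, -13))) = Mul(0, Add(3, Rational(52, 3))) = Mul(0, Rational(61, 3)) = 0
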